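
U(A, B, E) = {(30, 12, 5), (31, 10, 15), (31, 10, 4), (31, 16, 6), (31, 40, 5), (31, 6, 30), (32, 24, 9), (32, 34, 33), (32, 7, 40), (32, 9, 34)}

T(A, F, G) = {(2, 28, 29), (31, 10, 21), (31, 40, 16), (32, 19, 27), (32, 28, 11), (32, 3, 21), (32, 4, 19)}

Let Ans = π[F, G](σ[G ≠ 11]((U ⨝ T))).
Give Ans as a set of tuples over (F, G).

{(10, 21), (19, 27), (3, 21), (4, 19), (40, 16)}

Natural join on A: {(31, 10, 15, 10, 21), (31, 10, 15, 40, 16), (31, 10, 4, 10, 21), (31, 10, 4, 40, 16), (31, 16, 6, 10, 21), (31, 16, 6, 40, 16), (31, 40, 5, 10, 21), (31, 40, 5, 40, 16), (31, 6, 30, 10, 21), (31, 6, 30, 40, 16), (32, 24, 9, 19, 27), (32, 24, 9, 28, 11), (32, 24, 9, 3, 21), (32, 24, 9, 4, 19), (32, 34, 33, 19, 27), (32, 34, 33, 28, 11), (32, 34, 33, 3, 21), (32, 34, 33, 4, 19), (32, 7, 40, 19, 27), (32, 7, 40, 28, 11), (32, 7, 40, 3, 21), (32, 7, 40, 4, 19), (32, 9, 34, 19, 27), (32, 9, 34, 28, 11), (32, 9, 34, 3, 21), (32, 9, 34, 4, 19)}
σ[G ≠ 11]: keep tuples satisfying G ≠ 11 → {(31, 10, 15, 10, 21), (31, 10, 15, 40, 16), (31, 10, 4, 10, 21), (31, 10, 4, 40, 16), (31, 16, 6, 10, 21), (31, 16, 6, 40, 16), (31, 40, 5, 10, 21), (31, 40, 5, 40, 16), (31, 6, 30, 10, 21), (31, 6, 30, 40, 16), (32, 24, 9, 19, 27), (32, 24, 9, 3, 21), (32, 24, 9, 4, 19), (32, 34, 33, 19, 27), (32, 34, 33, 3, 21), (32, 34, 33, 4, 19), (32, 7, 40, 19, 27), (32, 7, 40, 3, 21), (32, 7, 40, 4, 19), (32, 9, 34, 19, 27), (32, 9, 34, 3, 21), (32, 9, 34, 4, 19)}
π_{F, G} gives {(10, 21), (19, 27), (3, 21), (4, 19), (40, 16)} (17 duplicate(s) eliminated).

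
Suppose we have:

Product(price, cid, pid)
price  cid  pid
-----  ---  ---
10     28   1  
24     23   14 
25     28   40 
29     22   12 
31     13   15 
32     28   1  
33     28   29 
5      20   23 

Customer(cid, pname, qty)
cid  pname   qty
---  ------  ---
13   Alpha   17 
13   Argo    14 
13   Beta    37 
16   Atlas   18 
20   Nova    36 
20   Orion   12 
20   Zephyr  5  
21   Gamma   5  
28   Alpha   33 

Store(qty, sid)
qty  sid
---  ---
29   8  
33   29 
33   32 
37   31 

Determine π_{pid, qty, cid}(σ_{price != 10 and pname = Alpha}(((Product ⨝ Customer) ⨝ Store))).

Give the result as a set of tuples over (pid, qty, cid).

{(1, 33, 28), (29, 33, 28), (40, 33, 28)}

Natural join on cid: {(10, 28, 1, Alpha, 33), (25, 28, 40, Alpha, 33), (31, 13, 15, Alpha, 17), (31, 13, 15, Argo, 14), (31, 13, 15, Beta, 37), (32, 28, 1, Alpha, 33), (33, 28, 29, Alpha, 33), (5, 20, 23, Nova, 36), (5, 20, 23, Orion, 12), (5, 20, 23, Zephyr, 5)}
Natural join on qty: {(10, 28, 1, Alpha, 33, 29), (10, 28, 1, Alpha, 33, 32), (25, 28, 40, Alpha, 33, 29), (25, 28, 40, Alpha, 33, 32), (31, 13, 15, Beta, 37, 31), (32, 28, 1, Alpha, 33, 29), (32, 28, 1, Alpha, 33, 32), (33, 28, 29, Alpha, 33, 29), (33, 28, 29, Alpha, 33, 32)}
Filtering on price != 10 and pname = Alpha leaves {(25, 28, 40, Alpha, 33, 29), (25, 28, 40, Alpha, 33, 32), (32, 28, 1, Alpha, 33, 29), (32, 28, 1, Alpha, 33, 32), (33, 28, 29, Alpha, 33, 29), (33, 28, 29, Alpha, 33, 32)}.
π[pid, qty, cid]: project onto (pid, qty, cid) (3 duplicate(s) eliminated) → {(1, 33, 28), (29, 33, 28), (40, 33, 28)}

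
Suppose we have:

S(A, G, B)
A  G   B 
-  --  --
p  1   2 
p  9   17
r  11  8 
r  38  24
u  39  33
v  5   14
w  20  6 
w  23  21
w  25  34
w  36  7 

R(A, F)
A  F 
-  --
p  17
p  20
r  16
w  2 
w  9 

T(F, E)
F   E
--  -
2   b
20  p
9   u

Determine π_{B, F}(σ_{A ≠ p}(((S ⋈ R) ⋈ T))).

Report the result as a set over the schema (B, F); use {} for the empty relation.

Joining S and R on A yields {(p, 1, 2, 17), (p, 1, 2, 20), (p, 9, 17, 17), (p, 9, 17, 20), (r, 11, 8, 16), (r, 38, 24, 16), (w, 20, 6, 2), (w, 20, 6, 9), (w, 23, 21, 2), (w, 23, 21, 9), (w, 25, 34, 2), (w, 25, 34, 9), (w, 36, 7, 2), (w, 36, 7, 9)}.
Joining (S ⋈ R) and T on F yields {(p, 1, 2, 20, p), (p, 9, 17, 20, p), (w, 20, 6, 2, b), (w, 20, 6, 9, u), (w, 23, 21, 2, b), (w, 23, 21, 9, u), (w, 25, 34, 2, b), (w, 25, 34, 9, u), (w, 36, 7, 2, b), (w, 36, 7, 9, u)}.
σ[A ≠ p]: keep tuples satisfying A ≠ p → {(w, 20, 6, 2, b), (w, 20, 6, 9, u), (w, 23, 21, 2, b), (w, 23, 21, 9, u), (w, 25, 34, 2, b), (w, 25, 34, 9, u), (w, 36, 7, 2, b), (w, 36, 7, 9, u)}
π[B, F]: project onto (B, F) → {(21, 2), (21, 9), (34, 2), (34, 9), (6, 2), (6, 9), (7, 2), (7, 9)}

{(21, 2), (21, 9), (34, 2), (34, 9), (6, 2), (6, 9), (7, 2), (7, 9)}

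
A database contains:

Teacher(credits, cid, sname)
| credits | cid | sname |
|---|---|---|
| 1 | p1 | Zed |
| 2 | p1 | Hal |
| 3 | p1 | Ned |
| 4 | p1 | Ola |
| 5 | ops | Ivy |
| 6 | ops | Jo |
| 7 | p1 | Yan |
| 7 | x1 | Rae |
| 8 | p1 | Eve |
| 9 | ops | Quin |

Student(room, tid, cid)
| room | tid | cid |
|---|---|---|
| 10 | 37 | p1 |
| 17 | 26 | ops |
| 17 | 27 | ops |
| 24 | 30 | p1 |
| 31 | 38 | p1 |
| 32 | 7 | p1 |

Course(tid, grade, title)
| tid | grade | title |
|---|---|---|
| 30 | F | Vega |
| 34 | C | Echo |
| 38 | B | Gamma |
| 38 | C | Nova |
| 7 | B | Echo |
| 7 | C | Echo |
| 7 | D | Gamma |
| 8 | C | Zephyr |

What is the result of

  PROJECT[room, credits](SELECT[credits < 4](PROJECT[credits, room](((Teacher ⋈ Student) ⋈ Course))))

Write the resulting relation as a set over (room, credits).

Teacher ⋈ Student (natural join on cid): {(1, p1, Zed, 10, 37), (1, p1, Zed, 24, 30), (1, p1, Zed, 31, 38), (1, p1, Zed, 32, 7), (2, p1, Hal, 10, 37), (2, p1, Hal, 24, 30), (2, p1, Hal, 31, 38), (2, p1, Hal, 32, 7), (3, p1, Ned, 10, 37), (3, p1, Ned, 24, 30), (3, p1, Ned, 31, 38), (3, p1, Ned, 32, 7), (4, p1, Ola, 10, 37), (4, p1, Ola, 24, 30), (4, p1, Ola, 31, 38), (4, p1, Ola, 32, 7), (5, ops, Ivy, 17, 26), (5, ops, Ivy, 17, 27), (6, ops, Jo, 17, 26), (6, ops, Jo, 17, 27), (7, p1, Yan, 10, 37), (7, p1, Yan, 24, 30), (7, p1, Yan, 31, 38), (7, p1, Yan, 32, 7), (8, p1, Eve, 10, 37), (8, p1, Eve, 24, 30), (8, p1, Eve, 31, 38), (8, p1, Eve, 32, 7), (9, ops, Quin, 17, 26), (9, ops, Quin, 17, 27)}
(Teacher ⋈ Student) ⋈ Course (natural join on tid): {(1, p1, Zed, 24, 30, F, Vega), (1, p1, Zed, 31, 38, B, Gamma), (1, p1, Zed, 31, 38, C, Nova), (1, p1, Zed, 32, 7, B, Echo), (1, p1, Zed, 32, 7, C, Echo), (1, p1, Zed, 32, 7, D, Gamma), (2, p1, Hal, 24, 30, F, Vega), (2, p1, Hal, 31, 38, B, Gamma), (2, p1, Hal, 31, 38, C, Nova), (2, p1, Hal, 32, 7, B, Echo), (2, p1, Hal, 32, 7, C, Echo), (2, p1, Hal, 32, 7, D, Gamma), (3, p1, Ned, 24, 30, F, Vega), (3, p1, Ned, 31, 38, B, Gamma), (3, p1, Ned, 31, 38, C, Nova), (3, p1, Ned, 32, 7, B, Echo), (3, p1, Ned, 32, 7, C, Echo), (3, p1, Ned, 32, 7, D, Gamma), (4, p1, Ola, 24, 30, F, Vega), (4, p1, Ola, 31, 38, B, Gamma), (4, p1, Ola, 31, 38, C, Nova), (4, p1, Ola, 32, 7, B, Echo), (4, p1, Ola, 32, 7, C, Echo), (4, p1, Ola, 32, 7, D, Gamma), (7, p1, Yan, 24, 30, F, Vega), (7, p1, Yan, 31, 38, B, Gamma), (7, p1, Yan, 31, 38, C, Nova), (7, p1, Yan, 32, 7, B, Echo), (7, p1, Yan, 32, 7, C, Echo), (7, p1, Yan, 32, 7, D, Gamma), (8, p1, Eve, 24, 30, F, Vega), (8, p1, Eve, 31, 38, B, Gamma), (8, p1, Eve, 31, 38, C, Nova), (8, p1, Eve, 32, 7, B, Echo), (8, p1, Eve, 32, 7, C, Echo), (8, p1, Eve, 32, 7, D, Gamma)}
π_{credits, room} gives {(1, 24), (1, 31), (1, 32), (2, 24), (2, 31), (2, 32), (3, 24), (3, 31), (3, 32), (4, 24), (4, 31), (4, 32), (7, 24), (7, 31), (7, 32), (8, 24), (8, 31), (8, 32)} (18 duplicate(s) eliminated).
Filtering on credits < 4 leaves {(1, 24), (1, 31), (1, 32), (2, 24), (2, 31), (2, 32), (3, 24), (3, 31), (3, 32)}.
π_{room, credits} gives {(24, 1), (24, 2), (24, 3), (31, 1), (31, 2), (31, 3), (32, 1), (32, 2), (32, 3)}.

{(24, 1), (24, 2), (24, 3), (31, 1), (31, 2), (31, 3), (32, 1), (32, 2), (32, 3)}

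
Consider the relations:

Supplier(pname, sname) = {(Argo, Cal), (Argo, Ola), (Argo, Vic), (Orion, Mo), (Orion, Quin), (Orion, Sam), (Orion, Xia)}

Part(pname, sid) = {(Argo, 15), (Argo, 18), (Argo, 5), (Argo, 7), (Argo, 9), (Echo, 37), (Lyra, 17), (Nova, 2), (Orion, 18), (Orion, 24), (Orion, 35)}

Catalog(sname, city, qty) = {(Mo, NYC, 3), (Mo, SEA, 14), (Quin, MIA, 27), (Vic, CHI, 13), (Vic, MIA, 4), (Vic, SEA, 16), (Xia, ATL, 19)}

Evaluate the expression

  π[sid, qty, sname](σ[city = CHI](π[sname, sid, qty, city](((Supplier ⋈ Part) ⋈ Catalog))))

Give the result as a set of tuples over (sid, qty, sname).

{(15, 13, Vic), (18, 13, Vic), (5, 13, Vic), (7, 13, Vic), (9, 13, Vic)}

Joining Supplier and Part on pname yields {(Argo, Cal, 15), (Argo, Cal, 18), (Argo, Cal, 5), (Argo, Cal, 7), (Argo, Cal, 9), (Argo, Ola, 15), (Argo, Ola, 18), (Argo, Ola, 5), (Argo, Ola, 7), (Argo, Ola, 9), (Argo, Vic, 15), (Argo, Vic, 18), (Argo, Vic, 5), (Argo, Vic, 7), (Argo, Vic, 9), (Orion, Mo, 18), (Orion, Mo, 24), (Orion, Mo, 35), (Orion, Quin, 18), (Orion, Quin, 24), (Orion, Quin, 35), (Orion, Sam, 18), (Orion, Sam, 24), (Orion, Sam, 35), (Orion, Xia, 18), (Orion, Xia, 24), (Orion, Xia, 35)}.
Joining (Supplier ⋈ Part) and Catalog on sname yields {(Argo, Vic, 15, CHI, 13), (Argo, Vic, 15, MIA, 4), (Argo, Vic, 15, SEA, 16), (Argo, Vic, 18, CHI, 13), (Argo, Vic, 18, MIA, 4), (Argo, Vic, 18, SEA, 16), (Argo, Vic, 5, CHI, 13), (Argo, Vic, 5, MIA, 4), (Argo, Vic, 5, SEA, 16), (Argo, Vic, 7, CHI, 13), (Argo, Vic, 7, MIA, 4), (Argo, Vic, 7, SEA, 16), (Argo, Vic, 9, CHI, 13), (Argo, Vic, 9, MIA, 4), (Argo, Vic, 9, SEA, 16), (Orion, Mo, 18, NYC, 3), (Orion, Mo, 18, SEA, 14), (Orion, Mo, 24, NYC, 3), (Orion, Mo, 24, SEA, 14), (Orion, Mo, 35, NYC, 3), (Orion, Mo, 35, SEA, 14), (Orion, Quin, 18, MIA, 27), (Orion, Quin, 24, MIA, 27), (Orion, Quin, 35, MIA, 27), (Orion, Xia, 18, ATL, 19), (Orion, Xia, 24, ATL, 19), (Orion, Xia, 35, ATL, 19)}.
Projecting to sname, sid, qty, city: {(Mo, 18, 14, SEA), (Mo, 18, 3, NYC), (Mo, 24, 14, SEA), (Mo, 24, 3, NYC), (Mo, 35, 14, SEA), (Mo, 35, 3, NYC), (Quin, 18, 27, MIA), (Quin, 24, 27, MIA), (Quin, 35, 27, MIA), (Vic, 15, 13, CHI), (Vic, 15, 16, SEA), (Vic, 15, 4, MIA), (Vic, 18, 13, CHI), (Vic, 18, 16, SEA), (Vic, 18, 4, MIA), (Vic, 5, 13, CHI), (Vic, 5, 16, SEA), (Vic, 5, 4, MIA), (Vic, 7, 13, CHI), (Vic, 7, 16, SEA), (Vic, 7, 4, MIA), (Vic, 9, 13, CHI), (Vic, 9, 16, SEA), (Vic, 9, 4, MIA), (Xia, 18, 19, ATL), (Xia, 24, 19, ATL), (Xia, 35, 19, ATL)}
Selection city = CHI: {(Vic, 15, 13, CHI), (Vic, 18, 13, CHI), (Vic, 5, 13, CHI), (Vic, 7, 13, CHI), (Vic, 9, 13, CHI)}
Projecting to sid, qty, sname: {(15, 13, Vic), (18, 13, Vic), (5, 13, Vic), (7, 13, Vic), (9, 13, Vic)}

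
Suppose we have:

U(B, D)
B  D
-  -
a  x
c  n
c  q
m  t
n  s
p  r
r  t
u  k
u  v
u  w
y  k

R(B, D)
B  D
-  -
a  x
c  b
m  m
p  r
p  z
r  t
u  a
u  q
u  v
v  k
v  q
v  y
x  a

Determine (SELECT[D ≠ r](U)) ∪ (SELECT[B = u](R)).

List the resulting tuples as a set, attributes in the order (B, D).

{(a, x), (c, n), (c, q), (m, t), (n, s), (r, t), (u, a), (u, k), (u, q), (u, v), (u, w), (y, k)}

σ[D ≠ r]: keep tuples satisfying D ≠ r → {(a, x), (c, n), (c, q), (m, t), (n, s), (r, t), (u, k), (u, v), (u, w), (y, k)}
σ[B = u]: keep tuples satisfying B = u → {(u, a), (u, q), (u, v)}
Taking the union: {(a, x), (c, n), (c, q), (m, t), (n, s), (r, t), (u, a), (u, k), (u, q), (u, v), (u, w), (y, k)}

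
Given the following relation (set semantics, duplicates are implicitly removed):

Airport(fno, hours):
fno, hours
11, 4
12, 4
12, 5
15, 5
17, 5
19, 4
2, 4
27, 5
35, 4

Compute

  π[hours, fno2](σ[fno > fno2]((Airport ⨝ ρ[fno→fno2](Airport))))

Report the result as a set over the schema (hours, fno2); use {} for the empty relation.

{(4, 11), (4, 12), (4, 19), (4, 2), (5, 12), (5, 15), (5, 17)}

ρ[fno→fno2]: schema becomes (fno2, hours); tuples unchanged.
Joining Airport and ρ[fno→fno2](Airport) on hours yields {(11, 4, 11), (11, 4, 12), (11, 4, 19), (11, 4, 2), (11, 4, 35), (12, 4, 11), (12, 4, 12), (12, 4, 19), (12, 4, 2), (12, 4, 35), (12, 5, 12), (12, 5, 15), (12, 5, 17), (12, 5, 27), (15, 5, 12), (15, 5, 15), (15, 5, 17), (15, 5, 27), (17, 5, 12), (17, 5, 15), (17, 5, 17), (17, 5, 27), (19, 4, 11), (19, 4, 12), (19, 4, 19), (19, 4, 2), (19, 4, 35), (2, 4, 11), (2, 4, 12), (2, 4, 19), (2, 4, 2), (2, 4, 35), (27, 5, 12), (27, 5, 15), (27, 5, 17), (27, 5, 27), (35, 4, 11), (35, 4, 12), (35, 4, 19), (35, 4, 2), (35, 4, 35)}.
σ[fno > fno2]: keep tuples satisfying fno > fno2 → {(11, 4, 2), (12, 4, 11), (12, 4, 2), (15, 5, 12), (17, 5, 12), (17, 5, 15), (19, 4, 11), (19, 4, 12), (19, 4, 2), (27, 5, 12), (27, 5, 15), (27, 5, 17), (35, 4, 11), (35, 4, 12), (35, 4, 19), (35, 4, 2)}
π_{hours, fno2} gives {(4, 11), (4, 12), (4, 19), (4, 2), (5, 12), (5, 15), (5, 17)} (9 duplicate(s) eliminated).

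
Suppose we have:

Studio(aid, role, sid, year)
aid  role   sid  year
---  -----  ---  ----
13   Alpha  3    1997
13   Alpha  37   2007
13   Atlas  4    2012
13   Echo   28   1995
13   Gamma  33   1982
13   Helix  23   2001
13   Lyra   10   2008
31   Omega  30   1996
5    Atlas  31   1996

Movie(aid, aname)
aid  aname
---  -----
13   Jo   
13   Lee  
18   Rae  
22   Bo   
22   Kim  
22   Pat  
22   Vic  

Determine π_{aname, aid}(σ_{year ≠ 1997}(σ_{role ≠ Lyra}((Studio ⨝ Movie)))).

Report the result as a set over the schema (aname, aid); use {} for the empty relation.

Studio ⋈ Movie (natural join on aid): {(13, Alpha, 3, 1997, Jo), (13, Alpha, 3, 1997, Lee), (13, Alpha, 37, 2007, Jo), (13, Alpha, 37, 2007, Lee), (13, Atlas, 4, 2012, Jo), (13, Atlas, 4, 2012, Lee), (13, Echo, 28, 1995, Jo), (13, Echo, 28, 1995, Lee), (13, Gamma, 33, 1982, Jo), (13, Gamma, 33, 1982, Lee), (13, Helix, 23, 2001, Jo), (13, Helix, 23, 2001, Lee), (13, Lyra, 10, 2008, Jo), (13, Lyra, 10, 2008, Lee)}
Filtering on role ≠ Lyra leaves {(13, Alpha, 3, 1997, Jo), (13, Alpha, 3, 1997, Lee), (13, Alpha, 37, 2007, Jo), (13, Alpha, 37, 2007, Lee), (13, Atlas, 4, 2012, Jo), (13, Atlas, 4, 2012, Lee), (13, Echo, 28, 1995, Jo), (13, Echo, 28, 1995, Lee), (13, Gamma, 33, 1982, Jo), (13, Gamma, 33, 1982, Lee), (13, Helix, 23, 2001, Jo), (13, Helix, 23, 2001, Lee)}.
Filtering on year ≠ 1997 leaves {(13, Alpha, 37, 2007, Jo), (13, Alpha, 37, 2007, Lee), (13, Atlas, 4, 2012, Jo), (13, Atlas, 4, 2012, Lee), (13, Echo, 28, 1995, Jo), (13, Echo, 28, 1995, Lee), (13, Gamma, 33, 1982, Jo), (13, Gamma, 33, 1982, Lee), (13, Helix, 23, 2001, Jo), (13, Helix, 23, 2001, Lee)}.
Projecting to aname, aid (8 duplicate(s) eliminated): {(Jo, 13), (Lee, 13)}

{(Jo, 13), (Lee, 13)}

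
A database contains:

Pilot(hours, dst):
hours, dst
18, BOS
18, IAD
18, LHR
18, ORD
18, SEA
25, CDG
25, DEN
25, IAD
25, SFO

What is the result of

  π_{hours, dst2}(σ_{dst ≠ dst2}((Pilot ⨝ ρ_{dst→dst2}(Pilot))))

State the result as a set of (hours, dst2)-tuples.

{(18, BOS), (18, IAD), (18, LHR), (18, ORD), (18, SEA), (25, CDG), (25, DEN), (25, IAD), (25, SFO)}

ρ[dst→dst2]: schema becomes (hours, dst2); tuples unchanged.
Pilot ⋈ ρ_{dst→dst2}(Pilot) (natural join on hours): {(18, BOS, BOS), (18, BOS, IAD), (18, BOS, LHR), (18, BOS, ORD), (18, BOS, SEA), (18, IAD, BOS), (18, IAD, IAD), (18, IAD, LHR), (18, IAD, ORD), (18, IAD, SEA), (18, LHR, BOS), (18, LHR, IAD), (18, LHR, LHR), (18, LHR, ORD), (18, LHR, SEA), (18, ORD, BOS), (18, ORD, IAD), (18, ORD, LHR), (18, ORD, ORD), (18, ORD, SEA), (18, SEA, BOS), (18, SEA, IAD), (18, SEA, LHR), (18, SEA, ORD), (18, SEA, SEA), (25, CDG, CDG), (25, CDG, DEN), (25, CDG, IAD), (25, CDG, SFO), (25, DEN, CDG), (25, DEN, DEN), (25, DEN, IAD), (25, DEN, SFO), (25, IAD, CDG), (25, IAD, DEN), (25, IAD, IAD), (25, IAD, SFO), (25, SFO, CDG), (25, SFO, DEN), (25, SFO, IAD), (25, SFO, SFO)}
σ[dst ≠ dst2]: keep tuples satisfying dst ≠ dst2 → {(18, BOS, IAD), (18, BOS, LHR), (18, BOS, ORD), (18, BOS, SEA), (18, IAD, BOS), (18, IAD, LHR), (18, IAD, ORD), (18, IAD, SEA), (18, LHR, BOS), (18, LHR, IAD), (18, LHR, ORD), (18, LHR, SEA), (18, ORD, BOS), (18, ORD, IAD), (18, ORD, LHR), (18, ORD, SEA), (18, SEA, BOS), (18, SEA, IAD), (18, SEA, LHR), (18, SEA, ORD), (25, CDG, DEN), (25, CDG, IAD), (25, CDG, SFO), (25, DEN, CDG), (25, DEN, IAD), (25, DEN, SFO), (25, IAD, CDG), (25, IAD, DEN), (25, IAD, SFO), (25, SFO, CDG), (25, SFO, DEN), (25, SFO, IAD)}
π[hours, dst2]: project onto (hours, dst2) (23 duplicate(s) eliminated) → {(18, BOS), (18, IAD), (18, LHR), (18, ORD), (18, SEA), (25, CDG), (25, DEN), (25, IAD), (25, SFO)}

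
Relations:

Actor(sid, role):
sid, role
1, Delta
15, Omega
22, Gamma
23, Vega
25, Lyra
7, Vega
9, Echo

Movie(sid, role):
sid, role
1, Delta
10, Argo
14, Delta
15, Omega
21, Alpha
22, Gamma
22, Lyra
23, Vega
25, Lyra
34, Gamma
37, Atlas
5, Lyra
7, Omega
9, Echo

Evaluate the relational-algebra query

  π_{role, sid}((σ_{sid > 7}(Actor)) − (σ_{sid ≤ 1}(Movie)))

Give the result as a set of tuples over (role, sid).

{(Echo, 9), (Gamma, 22), (Lyra, 25), (Omega, 15), (Vega, 23)}

σ[sid > 7]: keep tuples satisfying sid > 7 → {(15, Omega), (22, Gamma), (23, Vega), (25, Lyra), (9, Echo)}
σ[sid ≤ 1]: keep tuples satisfying sid ≤ 1 → {(1, Delta)}
Difference: {(15, Omega), (22, Gamma), (23, Vega), (25, Lyra), (9, Echo)} with {(1, Delta)} → {(15, Omega), (22, Gamma), (23, Vega), (25, Lyra), (9, Echo)}
π_{role, sid} gives {(Echo, 9), (Gamma, 22), (Lyra, 25), (Omega, 15), (Vega, 23)}.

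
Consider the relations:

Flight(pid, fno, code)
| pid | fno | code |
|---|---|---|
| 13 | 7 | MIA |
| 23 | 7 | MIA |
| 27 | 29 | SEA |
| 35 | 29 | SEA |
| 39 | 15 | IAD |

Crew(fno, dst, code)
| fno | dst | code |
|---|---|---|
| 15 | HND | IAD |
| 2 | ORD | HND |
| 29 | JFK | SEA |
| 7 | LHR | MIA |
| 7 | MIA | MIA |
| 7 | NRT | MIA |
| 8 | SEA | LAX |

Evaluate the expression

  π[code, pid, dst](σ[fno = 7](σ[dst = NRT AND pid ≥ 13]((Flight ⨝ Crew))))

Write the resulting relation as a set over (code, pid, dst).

Joining Flight and Crew on fno, code yields {(13, 7, MIA, LHR), (13, 7, MIA, MIA), (13, 7, MIA, NRT), (23, 7, MIA, LHR), (23, 7, MIA, MIA), (23, 7, MIA, NRT), (27, 29, SEA, JFK), (35, 29, SEA, JFK), (39, 15, IAD, HND)}.
Filtering on dst = NRT AND pid ≥ 13 leaves {(13, 7, MIA, NRT), (23, 7, MIA, NRT)}.
Filtering on fno = 7 leaves {(13, 7, MIA, NRT), (23, 7, MIA, NRT)}.
π_{code, pid, dst} gives {(MIA, 13, NRT), (MIA, 23, NRT)}.

{(MIA, 13, NRT), (MIA, 23, NRT)}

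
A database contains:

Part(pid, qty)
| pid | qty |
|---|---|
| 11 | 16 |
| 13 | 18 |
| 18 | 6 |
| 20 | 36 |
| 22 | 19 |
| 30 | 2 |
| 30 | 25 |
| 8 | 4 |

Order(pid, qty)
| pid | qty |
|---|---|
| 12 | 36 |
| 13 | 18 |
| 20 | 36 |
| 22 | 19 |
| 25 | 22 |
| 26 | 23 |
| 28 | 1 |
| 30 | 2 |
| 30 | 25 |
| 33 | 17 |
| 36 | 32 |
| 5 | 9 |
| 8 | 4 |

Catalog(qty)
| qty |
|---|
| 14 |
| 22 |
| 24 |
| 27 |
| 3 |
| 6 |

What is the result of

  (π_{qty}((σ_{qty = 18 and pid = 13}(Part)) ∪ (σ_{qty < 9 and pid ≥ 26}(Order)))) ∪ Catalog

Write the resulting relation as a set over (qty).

{1, 14, 18, 2, 22, 24, 27, 3, 6}

σ[qty = 18 and pid = 13]: keep tuples satisfying qty = 18 and pid = 13 → {(13, 18)}
σ[qty < 9 and pid ≥ 26]: keep tuples satisfying qty < 9 and pid ≥ 26 → {(28, 1), (30, 2)}
Set union of the two operands is {(13, 18), (28, 1), (30, 2)}.
Keep only column(s) qty: {1, 18, 2}
Set union of the two operands is {1, 14, 18, 2, 22, 24, 27, 3, 6}.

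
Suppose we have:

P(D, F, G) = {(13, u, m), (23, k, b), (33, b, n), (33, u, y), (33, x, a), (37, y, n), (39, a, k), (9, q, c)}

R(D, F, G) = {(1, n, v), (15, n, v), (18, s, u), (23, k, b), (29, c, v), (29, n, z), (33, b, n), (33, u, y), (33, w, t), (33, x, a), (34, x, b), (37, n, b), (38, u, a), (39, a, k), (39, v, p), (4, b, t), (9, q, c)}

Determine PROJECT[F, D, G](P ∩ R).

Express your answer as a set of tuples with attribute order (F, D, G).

{(a, 39, k), (b, 33, n), (k, 23, b), (q, 9, c), (u, 33, y), (x, 33, a)}

Taking the intersection: {(23, k, b), (33, b, n), (33, u, y), (33, x, a), (39, a, k), (9, q, c)}
Keep only column(s) F, D, G: {(a, 39, k), (b, 33, n), (k, 23, b), (q, 9, c), (u, 33, y), (x, 33, a)}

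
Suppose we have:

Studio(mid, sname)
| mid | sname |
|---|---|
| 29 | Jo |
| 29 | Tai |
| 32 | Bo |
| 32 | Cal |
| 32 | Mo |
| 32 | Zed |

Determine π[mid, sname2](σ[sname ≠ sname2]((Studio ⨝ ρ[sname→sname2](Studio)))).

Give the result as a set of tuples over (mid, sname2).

ρ[sname→sname2]: schema becomes (mid, sname2); tuples unchanged.
Joining Studio and ρ[sname→sname2](Studio) on mid yields {(29, Jo, Jo), (29, Jo, Tai), (29, Tai, Jo), (29, Tai, Tai), (32, Bo, Bo), (32, Bo, Cal), (32, Bo, Mo), (32, Bo, Zed), (32, Cal, Bo), (32, Cal, Cal), (32, Cal, Mo), (32, Cal, Zed), (32, Mo, Bo), (32, Mo, Cal), (32, Mo, Mo), (32, Mo, Zed), (32, Zed, Bo), (32, Zed, Cal), (32, Zed, Mo), (32, Zed, Zed)}.
Apply σ_{sname ≠ sname2}; surviving tuples: {(29, Jo, Tai), (29, Tai, Jo), (32, Bo, Cal), (32, Bo, Mo), (32, Bo, Zed), (32, Cal, Bo), (32, Cal, Mo), (32, Cal, Zed), (32, Mo, Bo), (32, Mo, Cal), (32, Mo, Zed), (32, Zed, Bo), (32, Zed, Cal), (32, Zed, Mo)}
Projecting to mid, sname2 (8 duplicate(s) eliminated): {(29, Jo), (29, Tai), (32, Bo), (32, Cal), (32, Mo), (32, Zed)}

{(29, Jo), (29, Tai), (32, Bo), (32, Cal), (32, Mo), (32, Zed)}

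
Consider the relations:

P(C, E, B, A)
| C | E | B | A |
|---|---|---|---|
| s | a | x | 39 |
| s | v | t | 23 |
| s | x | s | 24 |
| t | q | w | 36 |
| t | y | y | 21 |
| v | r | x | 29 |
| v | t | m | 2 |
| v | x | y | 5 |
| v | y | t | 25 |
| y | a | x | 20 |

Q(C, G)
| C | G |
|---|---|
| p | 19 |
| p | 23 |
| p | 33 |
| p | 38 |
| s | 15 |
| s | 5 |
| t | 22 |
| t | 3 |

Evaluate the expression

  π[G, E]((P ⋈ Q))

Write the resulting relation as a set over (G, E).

{(15, a), (15, v), (15, x), (22, q), (22, y), (3, q), (3, y), (5, a), (5, v), (5, x)}

Joining P and Q on C yields {(s, a, x, 39, 15), (s, a, x, 39, 5), (s, v, t, 23, 15), (s, v, t, 23, 5), (s, x, s, 24, 15), (s, x, s, 24, 5), (t, q, w, 36, 22), (t, q, w, 36, 3), (t, y, y, 21, 22), (t, y, y, 21, 3)}.
π[G, E]: project onto (G, E) → {(15, a), (15, v), (15, x), (22, q), (22, y), (3, q), (3, y), (5, a), (5, v), (5, x)}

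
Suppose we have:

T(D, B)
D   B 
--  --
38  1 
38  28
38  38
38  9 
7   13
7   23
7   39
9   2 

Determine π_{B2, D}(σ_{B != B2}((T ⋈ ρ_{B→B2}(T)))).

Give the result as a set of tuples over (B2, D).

ρ[B→B2]: schema becomes (D, B2); tuples unchanged.
Natural join on D: {(38, 1, 1), (38, 1, 28), (38, 1, 38), (38, 1, 9), (38, 28, 1), (38, 28, 28), (38, 28, 38), (38, 28, 9), (38, 38, 1), (38, 38, 28), (38, 38, 38), (38, 38, 9), (38, 9, 1), (38, 9, 28), (38, 9, 38), (38, 9, 9), (7, 13, 13), (7, 13, 23), (7, 13, 39), (7, 23, 13), (7, 23, 23), (7, 23, 39), (7, 39, 13), (7, 39, 23), (7, 39, 39), (9, 2, 2)}
Apply σ_{B != B2}; surviving tuples: {(38, 1, 28), (38, 1, 38), (38, 1, 9), (38, 28, 1), (38, 28, 38), (38, 28, 9), (38, 38, 1), (38, 38, 28), (38, 38, 9), (38, 9, 1), (38, 9, 28), (38, 9, 38), (7, 13, 23), (7, 13, 39), (7, 23, 13), (7, 23, 39), (7, 39, 13), (7, 39, 23)}
Keep only column(s) B2, D (11 duplicate(s) eliminated): {(1, 38), (13, 7), (23, 7), (28, 38), (38, 38), (39, 7), (9, 38)}

{(1, 38), (13, 7), (23, 7), (28, 38), (38, 38), (39, 7), (9, 38)}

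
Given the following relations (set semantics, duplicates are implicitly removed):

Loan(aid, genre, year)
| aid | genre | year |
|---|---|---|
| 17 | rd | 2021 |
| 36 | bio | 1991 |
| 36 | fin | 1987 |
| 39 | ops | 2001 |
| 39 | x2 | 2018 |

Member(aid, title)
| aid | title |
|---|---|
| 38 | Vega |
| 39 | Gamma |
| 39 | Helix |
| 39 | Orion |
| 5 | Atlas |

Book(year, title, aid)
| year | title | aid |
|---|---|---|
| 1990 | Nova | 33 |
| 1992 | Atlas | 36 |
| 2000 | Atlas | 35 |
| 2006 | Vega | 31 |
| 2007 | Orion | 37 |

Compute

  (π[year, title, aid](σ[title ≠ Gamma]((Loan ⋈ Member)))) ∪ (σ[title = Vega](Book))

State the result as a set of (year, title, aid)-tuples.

{(2001, Helix, 39), (2001, Orion, 39), (2006, Vega, 31), (2018, Helix, 39), (2018, Orion, 39)}

Loan ⋈ Member (natural join on aid): {(39, ops, 2001, Gamma), (39, ops, 2001, Helix), (39, ops, 2001, Orion), (39, x2, 2018, Gamma), (39, x2, 2018, Helix), (39, x2, 2018, Orion)}
Filtering on title ≠ Gamma leaves {(39, ops, 2001, Helix), (39, ops, 2001, Orion), (39, x2, 2018, Helix), (39, x2, 2018, Orion)}.
Projecting to year, title, aid: {(2001, Helix, 39), (2001, Orion, 39), (2018, Helix, 39), (2018, Orion, 39)}
Filtering on title = Vega leaves {(2006, Vega, 31)}.
Taking the union: {(2001, Helix, 39), (2001, Orion, 39), (2006, Vega, 31), (2018, Helix, 39), (2018, Orion, 39)}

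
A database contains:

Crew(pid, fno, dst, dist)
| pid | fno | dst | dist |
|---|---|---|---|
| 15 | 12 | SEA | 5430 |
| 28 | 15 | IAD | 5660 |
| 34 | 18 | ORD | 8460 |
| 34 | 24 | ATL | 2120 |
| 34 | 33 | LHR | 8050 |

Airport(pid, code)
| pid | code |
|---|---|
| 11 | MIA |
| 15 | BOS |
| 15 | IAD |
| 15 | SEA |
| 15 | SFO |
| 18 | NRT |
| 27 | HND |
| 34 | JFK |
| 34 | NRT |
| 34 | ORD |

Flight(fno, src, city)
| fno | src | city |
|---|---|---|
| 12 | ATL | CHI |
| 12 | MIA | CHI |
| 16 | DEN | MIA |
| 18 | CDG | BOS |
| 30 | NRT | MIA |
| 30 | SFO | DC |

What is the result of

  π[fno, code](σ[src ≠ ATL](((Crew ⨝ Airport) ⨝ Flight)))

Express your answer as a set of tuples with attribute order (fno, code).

{(12, BOS), (12, IAD), (12, SEA), (12, SFO), (18, JFK), (18, NRT), (18, ORD)}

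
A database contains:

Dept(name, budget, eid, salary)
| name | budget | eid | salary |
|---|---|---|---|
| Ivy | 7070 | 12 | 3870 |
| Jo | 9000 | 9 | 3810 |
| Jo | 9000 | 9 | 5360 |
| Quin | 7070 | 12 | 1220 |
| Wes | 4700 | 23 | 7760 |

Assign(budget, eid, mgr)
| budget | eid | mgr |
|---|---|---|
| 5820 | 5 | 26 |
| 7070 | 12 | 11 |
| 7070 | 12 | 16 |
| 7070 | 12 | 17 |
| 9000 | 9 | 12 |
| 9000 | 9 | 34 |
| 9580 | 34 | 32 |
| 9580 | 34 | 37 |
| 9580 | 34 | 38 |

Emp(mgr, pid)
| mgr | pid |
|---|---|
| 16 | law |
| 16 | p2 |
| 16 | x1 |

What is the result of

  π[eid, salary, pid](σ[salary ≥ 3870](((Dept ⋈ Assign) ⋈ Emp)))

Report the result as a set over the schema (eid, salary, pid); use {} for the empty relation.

{(12, 3870, law), (12, 3870, p2), (12, 3870, x1)}

Natural join on budget, eid: {(Ivy, 7070, 12, 3870, 11), (Ivy, 7070, 12, 3870, 16), (Ivy, 7070, 12, 3870, 17), (Jo, 9000, 9, 3810, 12), (Jo, 9000, 9, 3810, 34), (Jo, 9000, 9, 5360, 12), (Jo, 9000, 9, 5360, 34), (Quin, 7070, 12, 1220, 11), (Quin, 7070, 12, 1220, 16), (Quin, 7070, 12, 1220, 17)}
Natural join on mgr: {(Ivy, 7070, 12, 3870, 16, law), (Ivy, 7070, 12, 3870, 16, p2), (Ivy, 7070, 12, 3870, 16, x1), (Quin, 7070, 12, 1220, 16, law), (Quin, 7070, 12, 1220, 16, p2), (Quin, 7070, 12, 1220, 16, x1)}
σ[salary ≥ 3870]: keep tuples satisfying salary ≥ 3870 → {(Ivy, 7070, 12, 3870, 16, law), (Ivy, 7070, 12, 3870, 16, p2), (Ivy, 7070, 12, 3870, 16, x1)}
π[eid, salary, pid]: project onto (eid, salary, pid) → {(12, 3870, law), (12, 3870, p2), (12, 3870, x1)}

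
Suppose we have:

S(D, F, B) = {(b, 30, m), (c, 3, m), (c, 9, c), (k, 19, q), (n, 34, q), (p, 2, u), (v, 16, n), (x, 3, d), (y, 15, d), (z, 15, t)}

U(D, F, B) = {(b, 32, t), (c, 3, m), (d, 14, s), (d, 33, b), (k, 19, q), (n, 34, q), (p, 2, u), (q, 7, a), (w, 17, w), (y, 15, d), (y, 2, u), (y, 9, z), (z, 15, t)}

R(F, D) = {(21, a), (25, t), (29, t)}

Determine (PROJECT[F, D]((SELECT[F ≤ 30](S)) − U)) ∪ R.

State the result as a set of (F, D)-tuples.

{(16, v), (21, a), (25, t), (29, t), (3, x), (30, b), (9, c)}

Selection F ≤ 30: {(b, 30, m), (c, 3, m), (c, 9, c), (k, 19, q), (p, 2, u), (v, 16, n), (x, 3, d), (y, 15, d), (z, 15, t)}
Difference: {(b, 30, m), (c, 3, m), (c, 9, c), (k, 19, q), (p, 2, u), (v, 16, n), (x, 3, d), (y, 15, d), (z, 15, t)} with {(b, 32, t), (c, 3, m), (d, 14, s), (d, 33, b), (k, 19, q), (n, 34, q), (p, 2, u), (q, 7, a), (w, 17, w), (y, 15, d), (y, 2, u), (y, 9, z), (z, 15, t)} → {(b, 30, m), (c, 9, c), (v, 16, n), (x, 3, d)}
Keep only column(s) F, D: {(16, v), (3, x), (30, b), (9, c)}
Union: {(16, v), (3, x), (30, b), (9, c)} with {(21, a), (25, t), (29, t)} → {(16, v), (21, a), (25, t), (29, t), (3, x), (30, b), (9, c)}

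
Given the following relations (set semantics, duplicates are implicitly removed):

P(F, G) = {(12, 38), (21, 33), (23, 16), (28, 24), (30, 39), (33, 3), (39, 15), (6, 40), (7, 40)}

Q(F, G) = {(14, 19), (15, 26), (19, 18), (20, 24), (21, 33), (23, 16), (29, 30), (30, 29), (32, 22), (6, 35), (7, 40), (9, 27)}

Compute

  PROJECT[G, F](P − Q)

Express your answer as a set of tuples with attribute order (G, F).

Set difference of the two operands is {(12, 38), (28, 24), (30, 39), (33, 3), (39, 15), (6, 40)}.
Keep only column(s) G, F: {(15, 39), (24, 28), (3, 33), (38, 12), (39, 30), (40, 6)}

{(15, 39), (24, 28), (3, 33), (38, 12), (39, 30), (40, 6)}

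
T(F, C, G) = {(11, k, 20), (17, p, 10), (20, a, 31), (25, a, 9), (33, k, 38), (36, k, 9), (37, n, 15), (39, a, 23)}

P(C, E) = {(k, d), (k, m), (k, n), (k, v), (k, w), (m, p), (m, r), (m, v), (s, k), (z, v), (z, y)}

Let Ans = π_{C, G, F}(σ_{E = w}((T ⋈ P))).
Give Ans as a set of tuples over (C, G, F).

T ⋈ P (natural join on C): {(11, k, 20, d), (11, k, 20, m), (11, k, 20, n), (11, k, 20, v), (11, k, 20, w), (33, k, 38, d), (33, k, 38, m), (33, k, 38, n), (33, k, 38, v), (33, k, 38, w), (36, k, 9, d), (36, k, 9, m), (36, k, 9, n), (36, k, 9, v), (36, k, 9, w)}
σ[E = w]: keep tuples satisfying E = w → {(11, k, 20, w), (33, k, 38, w), (36, k, 9, w)}
Projecting to C, G, F: {(k, 20, 11), (k, 38, 33), (k, 9, 36)}

{(k, 20, 11), (k, 38, 33), (k, 9, 36)}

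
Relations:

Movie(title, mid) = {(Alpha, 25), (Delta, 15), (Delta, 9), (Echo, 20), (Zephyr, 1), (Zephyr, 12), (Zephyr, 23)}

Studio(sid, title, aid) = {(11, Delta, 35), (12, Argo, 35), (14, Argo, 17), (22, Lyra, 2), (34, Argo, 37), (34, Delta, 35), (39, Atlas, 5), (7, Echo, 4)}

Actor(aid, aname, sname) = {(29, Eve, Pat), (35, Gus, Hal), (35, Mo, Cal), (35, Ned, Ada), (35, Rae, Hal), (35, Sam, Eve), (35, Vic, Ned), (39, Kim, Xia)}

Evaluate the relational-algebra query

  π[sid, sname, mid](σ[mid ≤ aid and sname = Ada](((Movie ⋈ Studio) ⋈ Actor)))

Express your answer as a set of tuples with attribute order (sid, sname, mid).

Movie ⋈ Studio (natural join on title): {(Delta, 15, 11, 35), (Delta, 15, 34, 35), (Delta, 9, 11, 35), (Delta, 9, 34, 35), (Echo, 20, 7, 4)}
(Movie ⋈ Studio) ⋈ Actor (natural join on aid): {(Delta, 15, 11, 35, Gus, Hal), (Delta, 15, 11, 35, Mo, Cal), (Delta, 15, 11, 35, Ned, Ada), (Delta, 15, 11, 35, Rae, Hal), (Delta, 15, 11, 35, Sam, Eve), (Delta, 15, 11, 35, Vic, Ned), (Delta, 15, 34, 35, Gus, Hal), (Delta, 15, 34, 35, Mo, Cal), (Delta, 15, 34, 35, Ned, Ada), (Delta, 15, 34, 35, Rae, Hal), (Delta, 15, 34, 35, Sam, Eve), (Delta, 15, 34, 35, Vic, Ned), (Delta, 9, 11, 35, Gus, Hal), (Delta, 9, 11, 35, Mo, Cal), (Delta, 9, 11, 35, Ned, Ada), (Delta, 9, 11, 35, Rae, Hal), (Delta, 9, 11, 35, Sam, Eve), (Delta, 9, 11, 35, Vic, Ned), (Delta, 9, 34, 35, Gus, Hal), (Delta, 9, 34, 35, Mo, Cal), (Delta, 9, 34, 35, Ned, Ada), (Delta, 9, 34, 35, Rae, Hal), (Delta, 9, 34, 35, Sam, Eve), (Delta, 9, 34, 35, Vic, Ned)}
Apply σ_{mid ≤ aid and sname = Ada}; surviving tuples: {(Delta, 15, 11, 35, Ned, Ada), (Delta, 15, 34, 35, Ned, Ada), (Delta, 9, 11, 35, Ned, Ada), (Delta, 9, 34, 35, Ned, Ada)}
Projecting to sid, sname, mid: {(11, Ada, 15), (11, Ada, 9), (34, Ada, 15), (34, Ada, 9)}

{(11, Ada, 15), (11, Ada, 9), (34, Ada, 15), (34, Ada, 9)}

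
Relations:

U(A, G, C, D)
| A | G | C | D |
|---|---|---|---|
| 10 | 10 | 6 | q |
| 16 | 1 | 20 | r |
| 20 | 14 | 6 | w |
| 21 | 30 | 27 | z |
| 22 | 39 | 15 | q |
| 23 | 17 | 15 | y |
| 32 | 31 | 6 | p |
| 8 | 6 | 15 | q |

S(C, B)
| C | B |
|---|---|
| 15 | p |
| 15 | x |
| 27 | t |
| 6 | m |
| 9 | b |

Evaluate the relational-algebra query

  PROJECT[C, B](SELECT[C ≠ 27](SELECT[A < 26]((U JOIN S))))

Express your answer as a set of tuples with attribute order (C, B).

{(15, p), (15, x), (6, m)}

Joining U and S on C yields {(10, 10, 6, q, m), (20, 14, 6, w, m), (21, 30, 27, z, t), (22, 39, 15, q, p), (22, 39, 15, q, x), (23, 17, 15, y, p), (23, 17, 15, y, x), (32, 31, 6, p, m), (8, 6, 15, q, p), (8, 6, 15, q, x)}.
Apply σ_{A < 26}; surviving tuples: {(10, 10, 6, q, m), (20, 14, 6, w, m), (21, 30, 27, z, t), (22, 39, 15, q, p), (22, 39, 15, q, x), (23, 17, 15, y, p), (23, 17, 15, y, x), (8, 6, 15, q, p), (8, 6, 15, q, x)}
Apply σ_{C ≠ 27}; surviving tuples: {(10, 10, 6, q, m), (20, 14, 6, w, m), (22, 39, 15, q, p), (22, 39, 15, q, x), (23, 17, 15, y, p), (23, 17, 15, y, x), (8, 6, 15, q, p), (8, 6, 15, q, x)}
π[C, B]: project onto (C, B) (5 duplicate(s) eliminated) → {(15, p), (15, x), (6, m)}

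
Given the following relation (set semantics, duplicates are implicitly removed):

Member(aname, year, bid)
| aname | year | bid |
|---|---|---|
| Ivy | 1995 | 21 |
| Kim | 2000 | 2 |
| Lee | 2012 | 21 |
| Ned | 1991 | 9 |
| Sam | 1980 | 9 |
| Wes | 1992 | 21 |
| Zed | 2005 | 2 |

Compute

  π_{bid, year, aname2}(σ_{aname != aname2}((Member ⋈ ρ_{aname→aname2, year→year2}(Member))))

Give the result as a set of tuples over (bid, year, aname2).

{(2, 2000, Zed), (2, 2005, Kim), (21, 1992, Ivy), (21, 1992, Lee), (21, 1995, Lee), (21, 1995, Wes), (21, 2012, Ivy), (21, 2012, Wes), (9, 1980, Ned), (9, 1991, Sam)}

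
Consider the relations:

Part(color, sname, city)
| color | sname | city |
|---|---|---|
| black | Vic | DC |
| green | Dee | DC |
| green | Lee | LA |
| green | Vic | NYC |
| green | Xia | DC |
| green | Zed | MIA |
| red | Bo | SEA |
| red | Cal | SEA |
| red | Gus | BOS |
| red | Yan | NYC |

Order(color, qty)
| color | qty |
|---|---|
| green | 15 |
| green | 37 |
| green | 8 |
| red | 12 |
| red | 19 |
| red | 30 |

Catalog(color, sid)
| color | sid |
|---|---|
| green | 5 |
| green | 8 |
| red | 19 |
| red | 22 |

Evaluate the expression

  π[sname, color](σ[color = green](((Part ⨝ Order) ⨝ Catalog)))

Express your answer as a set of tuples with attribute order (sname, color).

Natural join on color: {(green, Dee, DC, 15), (green, Dee, DC, 37), (green, Dee, DC, 8), (green, Lee, LA, 15), (green, Lee, LA, 37), (green, Lee, LA, 8), (green, Vic, NYC, 15), (green, Vic, NYC, 37), (green, Vic, NYC, 8), (green, Xia, DC, 15), (green, Xia, DC, 37), (green, Xia, DC, 8), (green, Zed, MIA, 15), (green, Zed, MIA, 37), (green, Zed, MIA, 8), (red, Bo, SEA, 12), (red, Bo, SEA, 19), (red, Bo, SEA, 30), (red, Cal, SEA, 12), (red, Cal, SEA, 19), (red, Cal, SEA, 30), (red, Gus, BOS, 12), (red, Gus, BOS, 19), (red, Gus, BOS, 30), (red, Yan, NYC, 12), (red, Yan, NYC, 19), (red, Yan, NYC, 30)}
Natural join on color: {(green, Dee, DC, 15, 5), (green, Dee, DC, 15, 8), (green, Dee, DC, 37, 5), (green, Dee, DC, 37, 8), (green, Dee, DC, 8, 5), (green, Dee, DC, 8, 8), (green, Lee, LA, 15, 5), (green, Lee, LA, 15, 8), (green, Lee, LA, 37, 5), (green, Lee, LA, 37, 8), (green, Lee, LA, 8, 5), (green, Lee, LA, 8, 8), (green, Vic, NYC, 15, 5), (green, Vic, NYC, 15, 8), (green, Vic, NYC, 37, 5), (green, Vic, NYC, 37, 8), (green, Vic, NYC, 8, 5), (green, Vic, NYC, 8, 8), (green, Xia, DC, 15, 5), (green, Xia, DC, 15, 8), (green, Xia, DC, 37, 5), (green, Xia, DC, 37, 8), (green, Xia, DC, 8, 5), (green, Xia, DC, 8, 8), (green, Zed, MIA, 15, 5), (green, Zed, MIA, 15, 8), (green, Zed, MIA, 37, 5), (green, Zed, MIA, 37, 8), (green, Zed, MIA, 8, 5), (green, Zed, MIA, 8, 8), (red, Bo, SEA, 12, 19), (red, Bo, SEA, 12, 22), (red, Bo, SEA, 19, 19), (red, Bo, SEA, 19, 22), (red, Bo, SEA, 30, 19), (red, Bo, SEA, 30, 22), (red, Cal, SEA, 12, 19), (red, Cal, SEA, 12, 22), (red, Cal, SEA, 19, 19), (red, Cal, SEA, 19, 22), (red, Cal, SEA, 30, 19), (red, Cal, SEA, 30, 22), (red, Gus, BOS, 12, 19), (red, Gus, BOS, 12, 22), (red, Gus, BOS, 19, 19), (red, Gus, BOS, 19, 22), (red, Gus, BOS, 30, 19), (red, Gus, BOS, 30, 22), (red, Yan, NYC, 12, 19), (red, Yan, NYC, 12, 22), (red, Yan, NYC, 19, 19), (red, Yan, NYC, 19, 22), (red, Yan, NYC, 30, 19), (red, Yan, NYC, 30, 22)}
Apply σ_{color = green}; surviving tuples: {(green, Dee, DC, 15, 5), (green, Dee, DC, 15, 8), (green, Dee, DC, 37, 5), (green, Dee, DC, 37, 8), (green, Dee, DC, 8, 5), (green, Dee, DC, 8, 8), (green, Lee, LA, 15, 5), (green, Lee, LA, 15, 8), (green, Lee, LA, 37, 5), (green, Lee, LA, 37, 8), (green, Lee, LA, 8, 5), (green, Lee, LA, 8, 8), (green, Vic, NYC, 15, 5), (green, Vic, NYC, 15, 8), (green, Vic, NYC, 37, 5), (green, Vic, NYC, 37, 8), (green, Vic, NYC, 8, 5), (green, Vic, NYC, 8, 8), (green, Xia, DC, 15, 5), (green, Xia, DC, 15, 8), (green, Xia, DC, 37, 5), (green, Xia, DC, 37, 8), (green, Xia, DC, 8, 5), (green, Xia, DC, 8, 8), (green, Zed, MIA, 15, 5), (green, Zed, MIA, 15, 8), (green, Zed, MIA, 37, 5), (green, Zed, MIA, 37, 8), (green, Zed, MIA, 8, 5), (green, Zed, MIA, 8, 8)}
π_{sname, color} gives {(Dee, green), (Lee, green), (Vic, green), (Xia, green), (Zed, green)} (25 duplicate(s) eliminated).

{(Dee, green), (Lee, green), (Vic, green), (Xia, green), (Zed, green)}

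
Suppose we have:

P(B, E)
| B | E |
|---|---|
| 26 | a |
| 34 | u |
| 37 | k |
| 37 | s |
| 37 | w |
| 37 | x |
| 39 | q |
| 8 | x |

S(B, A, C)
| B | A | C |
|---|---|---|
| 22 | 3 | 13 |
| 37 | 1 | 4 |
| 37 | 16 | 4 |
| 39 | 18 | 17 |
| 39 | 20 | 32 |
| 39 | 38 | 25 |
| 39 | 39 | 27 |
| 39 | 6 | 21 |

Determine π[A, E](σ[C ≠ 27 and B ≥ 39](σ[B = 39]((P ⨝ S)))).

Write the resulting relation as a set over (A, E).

{(18, q), (20, q), (38, q), (6, q)}

Joining P and S on B yields {(37, k, 1, 4), (37, k, 16, 4), (37, s, 1, 4), (37, s, 16, 4), (37, w, 1, 4), (37, w, 16, 4), (37, x, 1, 4), (37, x, 16, 4), (39, q, 18, 17), (39, q, 20, 32), (39, q, 38, 25), (39, q, 39, 27), (39, q, 6, 21)}.
Selection B = 39: {(39, q, 18, 17), (39, q, 20, 32), (39, q, 38, 25), (39, q, 39, 27), (39, q, 6, 21)}
Selection C ≠ 27 and B ≥ 39: {(39, q, 18, 17), (39, q, 20, 32), (39, q, 38, 25), (39, q, 6, 21)}
Projecting to A, E: {(18, q), (20, q), (38, q), (6, q)}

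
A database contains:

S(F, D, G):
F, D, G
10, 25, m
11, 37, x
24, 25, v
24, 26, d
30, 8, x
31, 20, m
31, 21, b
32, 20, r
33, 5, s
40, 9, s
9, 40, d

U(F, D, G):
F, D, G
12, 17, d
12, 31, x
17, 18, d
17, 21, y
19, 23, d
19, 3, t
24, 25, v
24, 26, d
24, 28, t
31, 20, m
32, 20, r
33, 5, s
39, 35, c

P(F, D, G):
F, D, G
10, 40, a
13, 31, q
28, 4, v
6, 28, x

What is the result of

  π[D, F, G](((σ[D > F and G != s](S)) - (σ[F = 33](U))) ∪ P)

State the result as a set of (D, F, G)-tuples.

{(25, 10, m), (25, 24, v), (26, 24, d), (28, 6, x), (31, 13, q), (37, 11, x), (4, 28, v), (40, 10, a), (40, 9, d)}

Selection D > F and G != s: {(10, 25, m), (11, 37, x), (24, 25, v), (24, 26, d), (9, 40, d)}
Selection F = 33: {(33, 5, s)}
Taking the difference: {(10, 25, m), (11, 37, x), (24, 25, v), (24, 26, d), (9, 40, d)}
Taking the union: {(10, 25, m), (10, 40, a), (11, 37, x), (13, 31, q), (24, 25, v), (24, 26, d), (28, 4, v), (6, 28, x), (9, 40, d)}
Projecting to D, F, G: {(25, 10, m), (25, 24, v), (26, 24, d), (28, 6, x), (31, 13, q), (37, 11, x), (4, 28, v), (40, 10, a), (40, 9, d)}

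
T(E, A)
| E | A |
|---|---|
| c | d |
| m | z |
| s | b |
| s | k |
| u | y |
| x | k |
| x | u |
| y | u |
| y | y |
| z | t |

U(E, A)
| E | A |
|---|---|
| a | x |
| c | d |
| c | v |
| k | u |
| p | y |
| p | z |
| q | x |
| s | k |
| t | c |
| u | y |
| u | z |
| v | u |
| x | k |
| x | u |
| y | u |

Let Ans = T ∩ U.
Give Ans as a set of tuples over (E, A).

{(c, d), (s, k), (u, y), (x, k), (x, u), (y, u)}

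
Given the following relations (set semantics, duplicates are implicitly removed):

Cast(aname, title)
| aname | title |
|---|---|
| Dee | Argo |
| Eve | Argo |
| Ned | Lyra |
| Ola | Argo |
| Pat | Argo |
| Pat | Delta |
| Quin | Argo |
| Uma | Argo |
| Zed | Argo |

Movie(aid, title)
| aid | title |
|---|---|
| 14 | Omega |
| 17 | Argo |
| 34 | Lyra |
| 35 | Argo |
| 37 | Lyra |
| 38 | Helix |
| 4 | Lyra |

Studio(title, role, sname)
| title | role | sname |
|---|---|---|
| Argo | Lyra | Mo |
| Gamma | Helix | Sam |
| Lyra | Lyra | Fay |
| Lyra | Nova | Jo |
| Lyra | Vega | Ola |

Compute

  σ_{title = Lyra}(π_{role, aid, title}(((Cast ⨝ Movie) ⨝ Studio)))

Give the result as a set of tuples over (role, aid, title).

Cast ⋈ Movie (natural join on title): {(Dee, Argo, 17), (Dee, Argo, 35), (Eve, Argo, 17), (Eve, Argo, 35), (Ned, Lyra, 34), (Ned, Lyra, 37), (Ned, Lyra, 4), (Ola, Argo, 17), (Ola, Argo, 35), (Pat, Argo, 17), (Pat, Argo, 35), (Quin, Argo, 17), (Quin, Argo, 35), (Uma, Argo, 17), (Uma, Argo, 35), (Zed, Argo, 17), (Zed, Argo, 35)}
(Cast ⨝ Movie) ⋈ Studio (natural join on title): {(Dee, Argo, 17, Lyra, Mo), (Dee, Argo, 35, Lyra, Mo), (Eve, Argo, 17, Lyra, Mo), (Eve, Argo, 35, Lyra, Mo), (Ned, Lyra, 34, Lyra, Fay), (Ned, Lyra, 34, Nova, Jo), (Ned, Lyra, 34, Vega, Ola), (Ned, Lyra, 37, Lyra, Fay), (Ned, Lyra, 37, Nova, Jo), (Ned, Lyra, 37, Vega, Ola), (Ned, Lyra, 4, Lyra, Fay), (Ned, Lyra, 4, Nova, Jo), (Ned, Lyra, 4, Vega, Ola), (Ola, Argo, 17, Lyra, Mo), (Ola, Argo, 35, Lyra, Mo), (Pat, Argo, 17, Lyra, Mo), (Pat, Argo, 35, Lyra, Mo), (Quin, Argo, 17, Lyra, Mo), (Quin, Argo, 35, Lyra, Mo), (Uma, Argo, 17, Lyra, Mo), (Uma, Argo, 35, Lyra, Mo), (Zed, Argo, 17, Lyra, Mo), (Zed, Argo, 35, Lyra, Mo)}
π[role, aid, title]: project onto (role, aid, title) (12 duplicate(s) eliminated) → {(Lyra, 17, Argo), (Lyra, 34, Lyra), (Lyra, 35, Argo), (Lyra, 37, Lyra), (Lyra, 4, Lyra), (Nova, 34, Lyra), (Nova, 37, Lyra), (Nova, 4, Lyra), (Vega, 34, Lyra), (Vega, 37, Lyra), (Vega, 4, Lyra)}
Apply σ_{title = Lyra}; surviving tuples: {(Lyra, 34, Lyra), (Lyra, 37, Lyra), (Lyra, 4, Lyra), (Nova, 34, Lyra), (Nova, 37, Lyra), (Nova, 4, Lyra), (Vega, 34, Lyra), (Vega, 37, Lyra), (Vega, 4, Lyra)}

{(Lyra, 34, Lyra), (Lyra, 37, Lyra), (Lyra, 4, Lyra), (Nova, 34, Lyra), (Nova, 37, Lyra), (Nova, 4, Lyra), (Vega, 34, Lyra), (Vega, 37, Lyra), (Vega, 4, Lyra)}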